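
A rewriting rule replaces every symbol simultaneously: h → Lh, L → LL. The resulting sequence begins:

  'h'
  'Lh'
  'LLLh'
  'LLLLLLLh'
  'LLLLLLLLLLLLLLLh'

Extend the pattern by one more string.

Replace each of the 16 characters of LLLLLLLLLLLLLLLh in place — LL LL LL LL LL LL LL LL LL LL LL LL LL LL LL Lh — and concatenate.

LLLLLLLLLLLLLLLLLLLLLLLLLLLLLLLh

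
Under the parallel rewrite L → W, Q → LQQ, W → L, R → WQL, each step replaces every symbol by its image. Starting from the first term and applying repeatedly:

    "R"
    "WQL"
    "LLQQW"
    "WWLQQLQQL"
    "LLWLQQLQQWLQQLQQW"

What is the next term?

Replace each of the 17 characters of LLWLQQLQQWLQQLQQW in place — W W L W LQQ LQQ W LQQ LQQ L W LQQ LQQ W LQQ LQQ L — and concatenate.

WWLWLQQLQQWLQQLQQLWLQQLQQWLQQLQQL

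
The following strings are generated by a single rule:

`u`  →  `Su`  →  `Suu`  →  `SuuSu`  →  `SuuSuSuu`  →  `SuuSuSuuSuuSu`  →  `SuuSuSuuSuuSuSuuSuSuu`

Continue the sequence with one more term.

Each term (from the third on) is the previous term followed by the one before it: term 3 = Su·u = Suu.
So term 8 is SuuSuSuuSuuSuSuuSuSuu·SuuSuSuuSuuSu.

SuuSuSuuSuuSuSuuSuSuuSuuSuSuuSuuSu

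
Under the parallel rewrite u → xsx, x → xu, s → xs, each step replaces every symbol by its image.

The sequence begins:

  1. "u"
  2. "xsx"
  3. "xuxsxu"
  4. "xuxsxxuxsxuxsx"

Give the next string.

Replace each of the 14 characters of xuxsxxuxsxuxsx in place — xu xsx xu xs xu xu xsx xu xs xu xsx xu xs xu — and concatenate.

xuxsxxuxsxuxuxsxxuxsxuxsxxuxsxu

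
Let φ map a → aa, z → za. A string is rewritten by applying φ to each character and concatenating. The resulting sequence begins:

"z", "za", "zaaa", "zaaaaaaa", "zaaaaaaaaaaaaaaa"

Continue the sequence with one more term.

Replace each of the 16 characters of zaaaaaaaaaaaaaaa in place — za aa aa aa aa aa aa aa aa aa aa aa aa aa aa aa — and concatenate.

zaaaaaaaaaaaaaaaaaaaaaaaaaaaaaaa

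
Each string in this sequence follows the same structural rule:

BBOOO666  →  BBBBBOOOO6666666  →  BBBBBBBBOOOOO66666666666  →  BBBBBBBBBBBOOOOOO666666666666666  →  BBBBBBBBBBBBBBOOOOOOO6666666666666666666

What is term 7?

Reading off run lengths: B runs 2, 5, 8, 11, 14; O runs 3, 4, 5, 6, 7; 6 runs 3, 7, 11, 15, 19 — each is linear in n (n = 1, 2, …).
At n = 7 the blocks have lengths 20, 9, 27.

BBBBBBBBBBBBBBBBBBBBOOOOOOOOO666666666666666666666666666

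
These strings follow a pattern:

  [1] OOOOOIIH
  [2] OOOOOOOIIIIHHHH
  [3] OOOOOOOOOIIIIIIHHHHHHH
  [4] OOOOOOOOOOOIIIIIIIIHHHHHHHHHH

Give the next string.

The n-th term is 2n+3 O's then 2n I's then 3n-2 H's (n = 1, 2, …).
At n = 5 the blocks have lengths 13, 10, 13.

OOOOOOOOOOOOOIIIIIIIIIIHHHHHHHHHHHHH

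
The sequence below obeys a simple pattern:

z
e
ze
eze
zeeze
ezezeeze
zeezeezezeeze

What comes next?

ezezeezezeezeezezeeze

From term 3 onward, concatenate the second-to-last term with the last: z·e = ze, e·ze = eze, …
Continuing: ezezeeze · zeezeezezeeze gives term 8.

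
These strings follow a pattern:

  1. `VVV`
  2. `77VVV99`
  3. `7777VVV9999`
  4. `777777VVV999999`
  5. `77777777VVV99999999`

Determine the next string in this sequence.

Every step adds 77 to the front and 99 to the end of the previous string.
Applying this once more to 77777777VVV99999999:

7777777777VVV9999999999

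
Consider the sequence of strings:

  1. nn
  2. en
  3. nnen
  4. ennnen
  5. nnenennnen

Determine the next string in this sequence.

ennnennnenennnen

Each term (from the third on) is the two preceding terms concatenated in order: term 3 = nn·en = nnen.
So term 6 is ennnen·nnenennnen.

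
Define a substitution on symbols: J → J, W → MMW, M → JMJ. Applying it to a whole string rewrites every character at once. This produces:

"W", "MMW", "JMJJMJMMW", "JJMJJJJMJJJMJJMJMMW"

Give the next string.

Rewriting the 19 symbols of JJMJJJJMJJJMJJMJMMW one by one yields J J JMJ J J J J JMJ J J J JMJ J J JMJ J JMJ JMJ MMW; concatenated:

JJJMJJJJJJMJJJJJMJJJJMJJJMJJMJMMW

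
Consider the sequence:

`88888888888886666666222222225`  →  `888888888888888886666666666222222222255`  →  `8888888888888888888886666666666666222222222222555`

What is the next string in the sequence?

Each string has the form 8^{4n+1} 6^{3n-2} 2^{2n+2} 5^{n-2}, where the shown terms are n = 3, 4, 5.
Setting n = 6 gives 25, 16, 14, 4 characters in each block.

88888888888888888888888886666666666666666222222222222225555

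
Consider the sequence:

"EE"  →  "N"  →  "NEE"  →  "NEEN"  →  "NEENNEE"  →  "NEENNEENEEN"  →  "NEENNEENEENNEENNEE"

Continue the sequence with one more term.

Each term (from the third on) is the previous term followed by the one before it: term 3 = N·EE = NEE.
Continuing: NEENNEENEENNEENNEE · NEENNEENEEN gives term 8.

NEENNEENEENNEENNEENEENNEENEEN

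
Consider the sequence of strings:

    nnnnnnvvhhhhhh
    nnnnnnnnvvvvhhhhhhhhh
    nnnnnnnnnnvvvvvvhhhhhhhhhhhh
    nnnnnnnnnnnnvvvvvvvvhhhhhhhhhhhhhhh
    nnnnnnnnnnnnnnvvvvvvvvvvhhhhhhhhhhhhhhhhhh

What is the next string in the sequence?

The n-th term is 2n+2 n's then 2n-2 v's then 3n h's, where the shown terms are n = 2, 3, 4, 5, 6.
Setting n = 7 gives 16, 12, 21 characters in each block.

nnnnnnnnnnnnnnnnvvvvvvvvvvvvhhhhhhhhhhhhhhhhhhhhh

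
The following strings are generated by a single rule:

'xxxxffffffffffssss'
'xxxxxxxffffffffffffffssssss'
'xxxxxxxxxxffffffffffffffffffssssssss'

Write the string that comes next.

xxxxxxxxxxxxxffffffffffffffffffffffssssssssss

Each string has the form x^{3n-2} f^{4n+2} s^{2n}, where the shown terms are n = 2, 3, 4.
Setting n = 5 gives 13, 22, 10 characters in each block.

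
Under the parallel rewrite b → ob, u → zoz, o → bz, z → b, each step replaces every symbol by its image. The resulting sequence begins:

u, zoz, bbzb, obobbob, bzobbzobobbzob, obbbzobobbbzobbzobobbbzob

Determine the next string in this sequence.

Replace each of the 25 characters of obbbzobobbbzobbzobobbbzob in place — bz ob ob ob b bz ob bz ob ob ob b bz ob ob b bz ob bz ob ob ob b bz ob — and concatenate.

bzobobobbbzobbzobobobbbzobobbbzobbzobobobbbzob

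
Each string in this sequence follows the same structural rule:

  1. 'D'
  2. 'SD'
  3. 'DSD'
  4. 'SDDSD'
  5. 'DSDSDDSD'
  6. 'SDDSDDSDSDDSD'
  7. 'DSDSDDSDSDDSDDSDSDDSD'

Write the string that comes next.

This is a Fibonacci-style word recurrence s(k) = s(k−2)·s(k−1): e.g. D·SD = DSD.
The next term joins SDDSDDSDSDDSD and DSDSDDSDSDDSDDSDSDDSD.

SDDSDDSDSDDSDDSDSDDSDSDDSDDSDSDDSD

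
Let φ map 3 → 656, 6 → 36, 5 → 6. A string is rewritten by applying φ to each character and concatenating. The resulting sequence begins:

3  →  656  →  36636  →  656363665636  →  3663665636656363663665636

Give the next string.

Replace each of the 25 characters of 3663665636656363663665636 in place — 656 36 36 656 36 36 6 36 656 36 36 6 36 656 36 656 36 36 656 36 36 6 36 656 36 — and concatenate.

656363665636366366563636636656366563636656363663665636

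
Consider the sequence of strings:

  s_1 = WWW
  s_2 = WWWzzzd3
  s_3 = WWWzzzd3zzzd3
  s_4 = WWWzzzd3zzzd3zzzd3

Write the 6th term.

WWWzzzd3zzzd3zzzd3zzzd3zzzd3

Each term is the previous one with zzzd3 appended.
From WWWzzzd3zzzd3zzzd3, 2 further steps: WWWzzzd3zzzd3zzzd3 → WWWzzzd3zzzd3zzzd3zzzd3 → (answer).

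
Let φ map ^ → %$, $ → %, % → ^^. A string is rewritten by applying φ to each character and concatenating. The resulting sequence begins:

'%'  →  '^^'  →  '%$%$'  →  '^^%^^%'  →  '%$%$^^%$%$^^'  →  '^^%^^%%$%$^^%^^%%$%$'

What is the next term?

Applying the rule to each of the 20 symbols of ^^%^^%%$%$^^%^^%%$%$ gives the pieces %$ %$ ^^ %$ %$ ^^ ^^ % ^^ % %$ %$ ^^ %$ %$ ^^ ^^ % ^^ %, which concatenate to the answer.

%$%$^^%$%$^^^^%^^%%$%$^^%$%$^^^^%^^%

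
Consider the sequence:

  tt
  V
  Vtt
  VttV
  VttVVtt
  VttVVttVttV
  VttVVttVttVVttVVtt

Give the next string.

From term 3 onward, concatenate the last term with the second-to-last: V·tt = Vtt, Vtt·V = VttV, …
Continuing: VttVVttVttVVttVVtt · VttVVttVttV gives term 8.

VttVVttVttVVttVVttVttVVttVttV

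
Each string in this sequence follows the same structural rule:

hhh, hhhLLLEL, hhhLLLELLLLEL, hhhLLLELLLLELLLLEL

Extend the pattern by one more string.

Each term is the previous one with LLLEL appended.
Applying this once more to hhhLLLELLLLELLLLEL:

hhhLLLELLLLELLLLELLLLEL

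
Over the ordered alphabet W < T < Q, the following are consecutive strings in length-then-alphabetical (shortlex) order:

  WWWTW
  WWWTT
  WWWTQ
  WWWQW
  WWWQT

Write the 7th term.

WWTWW

Continuing the enumeration 2 steps past WWWQT: WWWQT → WWWQQ → (answer).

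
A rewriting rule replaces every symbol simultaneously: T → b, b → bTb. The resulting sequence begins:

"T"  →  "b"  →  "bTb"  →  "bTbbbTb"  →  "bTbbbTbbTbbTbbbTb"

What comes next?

Rewriting the 17 symbols of bTbbbTbbTbbTbbbTb one by one yields bTb b bTb bTb bTb b bTb bTb b bTb bTb b bTb bTb bTb b bTb; concatenated:

bTbbbTbbTbbTbbbTbbTbbbTbbTbbbTbbTbbTbbbTb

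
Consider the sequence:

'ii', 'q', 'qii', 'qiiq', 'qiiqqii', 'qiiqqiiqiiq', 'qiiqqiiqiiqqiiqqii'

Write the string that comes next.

qiiqqiiqiiqqiiqqiiqiiqqiiqiiq

This is a Fibonacci-style word recurrence s(k) = s(k−1)·s(k−2): e.g. q·ii = qii.
The next term joins qiiqqiiqiiqqiiqqii and qiiqqiiqiiq.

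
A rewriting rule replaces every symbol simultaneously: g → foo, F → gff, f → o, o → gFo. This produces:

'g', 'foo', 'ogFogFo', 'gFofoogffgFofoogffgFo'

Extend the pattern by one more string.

Applying the rule to each of the 21 symbols of gFofoogffgFofoogffgFo gives the pieces foo gff gFo o gFo gFo foo o o foo gff gFo o gFo gFo foo o o foo gff gFo, which concatenate to the answer.

foogffgFoogFogFofoooofoogffgFoogFogFofoooofoogffgFo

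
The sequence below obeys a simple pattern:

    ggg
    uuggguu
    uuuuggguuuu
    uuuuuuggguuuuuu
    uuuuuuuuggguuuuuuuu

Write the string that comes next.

uuuuuuuuuuggguuuuuuuuuu

s(k+1) = uu·s(k)·uu, so each term gains uu as a prefix and uu as a suffix.
So the next term is uu·uuuuuuuuggguuuuuuuu·uu.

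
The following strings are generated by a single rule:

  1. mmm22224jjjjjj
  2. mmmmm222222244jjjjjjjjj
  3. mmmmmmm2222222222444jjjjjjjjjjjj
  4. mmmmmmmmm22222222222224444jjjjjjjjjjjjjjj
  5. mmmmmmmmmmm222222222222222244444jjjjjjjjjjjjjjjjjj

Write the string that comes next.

mmmmmmmmmmmmm2222222222222222222444444jjjjjjjjjjjjjjjjjjjjj

The n-th term is 2n-1 m's then 3n-2 2's then n-1 4's then 3n j's, where the shown terms are n = 2, 3, 4, 5, 6.
For the next term, n = 7, so the run lengths are 13, 19, 6, 21.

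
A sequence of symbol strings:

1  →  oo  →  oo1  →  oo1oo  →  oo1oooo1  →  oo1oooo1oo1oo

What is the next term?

Each term (from the third on) is the previous term followed by the one before it: term 3 = oo·1 = oo1.
The next term joins oo1oooo1oo1oo and oo1oooo1.

oo1oooo1oo1oooo1oooo1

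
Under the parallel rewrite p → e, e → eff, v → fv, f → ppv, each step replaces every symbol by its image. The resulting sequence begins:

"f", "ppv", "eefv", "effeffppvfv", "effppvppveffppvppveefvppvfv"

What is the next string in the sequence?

Replace each of the 27 characters of effppvppveffppvppveefvppvfv in place — eff ppv ppv e e fv e e fv eff ppv ppv e e fv e e fv eff eff ppv fv e e fv ppv fv — and concatenate.

effppvppveefveefveffppvppveefveefveffeffppvfveefvppvfv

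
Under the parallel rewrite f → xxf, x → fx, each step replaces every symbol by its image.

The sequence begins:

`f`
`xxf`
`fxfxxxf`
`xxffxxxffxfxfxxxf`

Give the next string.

Replace each of the 17 characters of xxffxxxffxfxfxxxf in place — fx fx xxf xxf fx fx fx xxf xxf fx xxf fx xxf fx fx fx xxf — and concatenate.

fxfxxxfxxffxfxfxxxfxxffxxxffxxxffxfxfxxxf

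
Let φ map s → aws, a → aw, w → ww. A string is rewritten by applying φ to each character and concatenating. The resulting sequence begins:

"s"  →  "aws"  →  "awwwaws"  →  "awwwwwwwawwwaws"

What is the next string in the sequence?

φ(awwwwwwwawwwaws) expands symbol-by-symbol to aw ww ww ww ww ww ww ww aw ww ww ww aw ww aws; joining the 15 pieces gives the next term.

awwwwwwwwwwwwwwwawwwwwwwawwwaws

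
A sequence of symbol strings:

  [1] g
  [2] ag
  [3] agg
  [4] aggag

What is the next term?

aggagagg

Each term (from the third on) is the previous term followed by the one before it: term 3 = ag·g = agg.
So term 5 is aggag·agg.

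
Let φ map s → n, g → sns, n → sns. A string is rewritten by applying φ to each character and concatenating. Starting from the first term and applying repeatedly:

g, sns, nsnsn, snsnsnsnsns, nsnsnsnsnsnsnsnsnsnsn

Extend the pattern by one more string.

snsnsnsnsnsnsnsnsnsnsnsnsnsnsnsnsnsnsnsnsns

Applying the rule to each of the 21 symbols of nsnsnsnsnsnsnsnsnsnsn gives the pieces sns n sns n sns n sns n sns n sns n sns n sns n sns n sns n sns, which concatenate to the answer.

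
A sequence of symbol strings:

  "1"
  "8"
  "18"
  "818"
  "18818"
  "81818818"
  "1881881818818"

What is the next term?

This is a Fibonacci-style word recurrence s(k) = s(k−2)·s(k−1): e.g. 1·8 = 18.
The next term joins 81818818 and 1881881818818.

818188181881881818818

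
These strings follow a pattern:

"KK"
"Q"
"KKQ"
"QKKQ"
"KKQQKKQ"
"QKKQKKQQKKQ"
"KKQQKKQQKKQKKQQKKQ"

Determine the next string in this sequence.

QKKQKKQQKKQKKQQKKQQKKQKKQQKKQ

From term 3 onward, concatenate the second-to-last term with the last: KK·Q = KKQ, Q·KKQ = QKKQ, …
The next term joins QKKQKKQQKKQ and KKQQKKQQKKQKKQQKKQ.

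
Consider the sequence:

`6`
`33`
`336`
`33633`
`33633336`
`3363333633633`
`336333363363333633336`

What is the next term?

Each term (from the third on) is the previous term followed by the one before it: term 3 = 33·6 = 336.
So term 8 is 336333363363333633336·3363333633633.

3363333633633336333363363333633633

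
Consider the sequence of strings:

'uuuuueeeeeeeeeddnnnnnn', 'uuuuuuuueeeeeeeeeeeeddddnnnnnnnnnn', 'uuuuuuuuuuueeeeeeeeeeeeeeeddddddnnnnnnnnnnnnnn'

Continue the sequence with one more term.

The n-th term is 3n-1 u's then 3n+3 e's then 2n-2 d's then 4n-2 n's, where the shown terms are n = 2, 3, 4.
At n = 5 the blocks have lengths 14, 18, 8, 18.

uuuuuuuuuuuuuueeeeeeeeeeeeeeeeeeddddddddnnnnnnnnnnnnnnnnnn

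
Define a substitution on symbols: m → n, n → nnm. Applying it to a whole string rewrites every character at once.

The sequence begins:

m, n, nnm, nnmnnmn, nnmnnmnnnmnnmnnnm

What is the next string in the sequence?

nnmnnmnnnmnnmnnnmnnmnnmnnnmnnmnnnmnnmnnmn

Applying the rule to each of the 17 symbols of nnmnnmnnnmnnmnnnm gives the pieces nnm nnm n nnm nnm n nnm nnm nnm n nnm nnm n nnm nnm nnm n, which concatenate to the answer.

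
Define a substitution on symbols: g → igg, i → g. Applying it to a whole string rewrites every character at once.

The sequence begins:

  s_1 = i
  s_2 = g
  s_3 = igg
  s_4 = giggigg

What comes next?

igggiggigggiggigg

Rewriting each symbol of giggigg: g→igg, i→g, g→igg, g→igg, i→g, g→igg, g→igg, which concatenates to igg g igg igg g igg igg.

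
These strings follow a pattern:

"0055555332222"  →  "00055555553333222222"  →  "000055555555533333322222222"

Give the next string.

0000055555555555333333332222222222

Term n consists of n 0's, followed by 2n+1 5's, followed by 2n-2 3's, followed by 2n 2's, where the shown terms are n = 2, 3, 4.
For the next term, n = 5, so the run lengths are 5, 11, 8, 10.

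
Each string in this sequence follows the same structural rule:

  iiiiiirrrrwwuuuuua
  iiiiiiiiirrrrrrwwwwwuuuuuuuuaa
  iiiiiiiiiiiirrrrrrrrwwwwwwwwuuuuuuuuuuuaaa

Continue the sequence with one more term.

Each string has the form i^{3n+3} r^{2n+2} w^{3n-1} u^{3n+2} a^{n} (n = 1, 2, …).
At n = 4 the blocks have lengths 15, 10, 11, 14, 4.

iiiiiiiiiiiiiiirrrrrrrrrrwwwwwwwwwwwuuuuuuuuuuuuuuaaaa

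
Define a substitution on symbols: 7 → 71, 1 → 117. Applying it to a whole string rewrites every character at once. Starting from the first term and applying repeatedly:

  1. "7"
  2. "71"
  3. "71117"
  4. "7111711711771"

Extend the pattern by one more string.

Applying the rule to each of the 13 symbols of 7111711711771 gives the pieces 71 117 117 117 71 117 117 71 117 117 71 71 117, which concatenate to the answer.

7111711711771117117711171177171117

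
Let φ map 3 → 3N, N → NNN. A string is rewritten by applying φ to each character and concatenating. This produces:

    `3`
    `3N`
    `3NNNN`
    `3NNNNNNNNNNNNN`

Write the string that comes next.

Rewriting the 14 symbols of 3NNNNNNNNNNNNN one by one yields 3N NNN NNN NNN NNN NNN NNN NNN NNN NNN NNN NNN NNN NNN; concatenated:

3NNNNNNNNNNNNNNNNNNNNNNNNNNNNNNNNNNNNNNNN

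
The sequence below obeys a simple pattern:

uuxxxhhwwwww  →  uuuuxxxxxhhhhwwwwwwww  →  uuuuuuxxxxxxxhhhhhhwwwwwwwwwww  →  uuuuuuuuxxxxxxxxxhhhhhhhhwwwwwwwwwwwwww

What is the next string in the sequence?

uuuuuuuuuuxxxxxxxxxxxhhhhhhhhhhwwwwwwwwwwwwwwwww

Each string has the form u^{2n} x^{2n+1} h^{2n} w^{3n+2} (n = 1, 2, …).
Setting n = 5 gives 10, 11, 10, 17 characters in each block.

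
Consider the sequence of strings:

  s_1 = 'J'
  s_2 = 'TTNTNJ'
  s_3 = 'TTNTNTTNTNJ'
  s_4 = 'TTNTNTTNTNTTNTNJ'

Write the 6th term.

TTNTNTTNTNTTNTNTTNTNTTNTNJ

The strings grow by a fixed prefix TTNTN each time.
From TTNTNTTNTNTTNTNJ, 2 further steps: TTNTNTTNTNTTNTNJ → TTNTNTTNTNTTNTNTTNTNJ → (answer).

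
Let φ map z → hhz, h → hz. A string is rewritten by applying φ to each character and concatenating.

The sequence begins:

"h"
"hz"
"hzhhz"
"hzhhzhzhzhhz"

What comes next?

hzhhzhzhzhhzhzhhzhzhhzhzhzhhz

Rewriting each symbol of hzhhzhzhzhhz: h→hz, z→hhz, h→hz, h→hz, z→hhz, h→hz, z→hhz, h→hz, z→hhz, h→hz, h→hz, z→hhz, which concatenates to hz hhz hz hz hhz hz hhz hz hhz hz hz hhz.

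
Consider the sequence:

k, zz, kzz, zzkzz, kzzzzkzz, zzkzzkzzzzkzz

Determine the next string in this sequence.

This is a Fibonacci-style word recurrence s(k) = s(k−2)·s(k−1): e.g. k·zz = kzz.
So term 7 is kzzzzkzz·zzkzzkzzzzkzz.

kzzzzkzzzzkzzkzzzzkzz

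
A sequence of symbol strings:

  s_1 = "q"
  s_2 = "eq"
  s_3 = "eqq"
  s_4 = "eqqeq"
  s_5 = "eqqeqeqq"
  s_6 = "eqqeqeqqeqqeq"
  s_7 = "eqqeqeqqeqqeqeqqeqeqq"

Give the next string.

Each term (from the third on) is the previous term followed by the one before it: term 3 = eq·q = eqq.
So term 8 is eqqeqeqqeqqeqeqqeqeqq·eqqeqeqqeqqeq.

eqqeqeqqeqqeqeqqeqeqqeqqeqeqqeqqeq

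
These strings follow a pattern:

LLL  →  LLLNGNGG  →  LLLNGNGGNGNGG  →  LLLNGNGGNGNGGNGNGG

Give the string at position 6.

The strings grow by a fixed suffix NGNGG each time.
From LLLNGNGGNGNGGNGNGG, 2 further steps: LLLNGNGGNGNGGNGNGG → LLLNGNGGNGNGGNGNGGNGNGG → (answer).

LLLNGNGGNGNGGNGNGGNGNGGNGNGG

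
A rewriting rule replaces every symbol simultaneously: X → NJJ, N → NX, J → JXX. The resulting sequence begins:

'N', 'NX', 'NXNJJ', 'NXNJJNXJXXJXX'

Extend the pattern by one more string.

NXNJJNXJXXJXXNXNJJJXXNJJNJJJXXNJJNJJ

φ(NXNJJNXJXXJXX) expands symbol-by-symbol to NX NJJ NX JXX JXX NX NJJ JXX NJJ NJJ JXX NJJ NJJ; joining the 13 pieces gives the next term.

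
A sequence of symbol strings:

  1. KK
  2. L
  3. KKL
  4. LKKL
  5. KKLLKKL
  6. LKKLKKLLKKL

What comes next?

KKLLKKLLKKLKKLLKKL

From term 3 onward, concatenate the second-to-last term with the last: KK·L = KKL, L·KKL = LKKL, …
The next term joins KKLLKKL and LKKLKKLLKKL.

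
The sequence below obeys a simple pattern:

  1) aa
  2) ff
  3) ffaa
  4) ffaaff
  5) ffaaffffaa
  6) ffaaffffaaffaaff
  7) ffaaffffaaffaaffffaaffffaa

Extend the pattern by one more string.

From term 3 onward, concatenate the last term with the second-to-last: ff·aa = ffaa, ffaa·ff = ffaaff, …
The next term joins ffaaffffaaffaaffffaaffffaa and ffaaffffaaffaaff.

ffaaffffaaffaaffffaaffffaaffaaffffaaffaaff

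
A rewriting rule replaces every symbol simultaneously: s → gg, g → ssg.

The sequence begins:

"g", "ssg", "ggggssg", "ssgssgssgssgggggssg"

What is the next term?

ggggssgggggssgggggssgggggssgssgssgssgssgggggssg

φ(ssgssgssgssgggggssg) expands symbol-by-symbol to gg gg ssg gg gg ssg gg gg ssg gg gg ssg ssg ssg ssg ssg gg gg ssg; joining the 19 pieces gives the next term.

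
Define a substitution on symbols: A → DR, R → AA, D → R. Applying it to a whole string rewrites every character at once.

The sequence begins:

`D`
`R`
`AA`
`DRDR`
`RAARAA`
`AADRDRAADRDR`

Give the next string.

Rewriting each symbol of AADRDRAADRDR: A→DR, A→DR, D→R, R→AA, D→R, R→AA, A→DR, A→DR, D→R, R→AA, D→R, R→AA, which concatenates to DR DR R AA R AA DR DR R AA R AA.

DRDRRAARAADRDRRAARAA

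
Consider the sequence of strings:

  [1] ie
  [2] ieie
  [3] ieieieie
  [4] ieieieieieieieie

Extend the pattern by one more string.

Each string is two copies of the previous one concatenated.
Doubling ieieieieieieieie:

ieieieieieieieieieieieieieieieie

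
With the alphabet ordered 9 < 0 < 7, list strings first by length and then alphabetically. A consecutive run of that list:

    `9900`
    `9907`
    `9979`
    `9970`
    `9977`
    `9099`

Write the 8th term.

9097

Continuing the enumeration 2 steps past 9099: 9099 → 9090 → (answer).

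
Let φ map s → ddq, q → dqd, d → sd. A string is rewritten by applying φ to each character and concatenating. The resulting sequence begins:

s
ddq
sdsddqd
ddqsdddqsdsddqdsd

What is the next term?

Rewriting the 17 symbols of ddqsdddqsdsddqdsd one by one yields sd sd dqd ddq sd sd sd dqd ddq sd ddq sd sd dqd sd ddq sd; concatenated:

sdsddqdddqsdsdsddqdddqsdddqsdsddqdsdddqsd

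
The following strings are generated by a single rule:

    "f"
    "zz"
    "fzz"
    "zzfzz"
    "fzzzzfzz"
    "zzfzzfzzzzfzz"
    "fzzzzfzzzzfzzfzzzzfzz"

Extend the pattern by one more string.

zzfzzfzzzzfzzfzzzzfzzzzfzzfzzzzfzz

Each term (from the third on) is the two preceding terms concatenated in order: term 3 = f·zz = fzz.
So term 8 is zzfzzfzzzzfzz·fzzzzfzzzzfzzfzzzzfzz.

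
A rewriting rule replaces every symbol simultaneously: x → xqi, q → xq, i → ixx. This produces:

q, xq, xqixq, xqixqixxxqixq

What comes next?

φ(xqixqixxxqixq) expands symbol-by-symbol to xqi xq ixx xqi xq ixx xqi xqi xqi xq ixx xqi xq; joining the 13 pieces gives the next term.

xqixqixxxqixqixxxqixqixqixqixxxqixq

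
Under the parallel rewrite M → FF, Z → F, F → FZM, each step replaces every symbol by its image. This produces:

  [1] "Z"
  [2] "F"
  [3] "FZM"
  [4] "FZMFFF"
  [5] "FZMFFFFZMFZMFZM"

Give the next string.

FZMFFFFZMFZMFZMFZMFFFFZMFFFFZMFFF

φ(FZMFFFFZMFZMFZM) expands symbol-by-symbol to FZM F FF FZM FZM FZM FZM F FF FZM F FF FZM F FF; joining the 15 pieces gives the next term.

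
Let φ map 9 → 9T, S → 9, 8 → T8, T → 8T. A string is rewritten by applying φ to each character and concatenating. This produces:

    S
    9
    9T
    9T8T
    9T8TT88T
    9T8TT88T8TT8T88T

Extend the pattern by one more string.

Rewriting the 16 symbols of 9T8TT88T8TT8T88T one by one yields 9T 8T T8 8T 8T T8 T8 8T T8 8T 8T T8 8T T8 T8 8T; concatenated:

9T8TT88T8TT8T88TT88T8TT88TT8T88T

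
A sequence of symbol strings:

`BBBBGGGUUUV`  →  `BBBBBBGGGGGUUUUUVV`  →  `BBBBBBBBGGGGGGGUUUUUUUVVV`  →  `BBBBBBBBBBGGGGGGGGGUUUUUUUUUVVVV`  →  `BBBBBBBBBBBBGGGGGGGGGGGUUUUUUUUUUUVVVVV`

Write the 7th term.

BBBBBBBBBBBBBBBBGGGGGGGGGGGGGGGUUUUUUUUUUUUUUUVVVVVVV

Term n consists of 2n+2 B's, followed by 2n+1 G's, followed by 2n+1 U's, followed by n V's (n = 1, 2, …).
At n = 7 the blocks have lengths 16, 15, 15, 7.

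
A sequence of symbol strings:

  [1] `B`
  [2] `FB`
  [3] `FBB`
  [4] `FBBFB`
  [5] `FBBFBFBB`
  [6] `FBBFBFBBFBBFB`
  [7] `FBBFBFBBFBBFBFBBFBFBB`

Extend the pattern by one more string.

From term 3 onward, concatenate the last term with the second-to-last: FB·B = FBB, FBB·FB = FBBFB, …
Continuing: FBBFBFBBFBBFBFBBFBFBB · FBBFBFBBFBBFB gives term 8.

FBBFBFBBFBBFBFBBFBFBBFBBFBFBBFBBFB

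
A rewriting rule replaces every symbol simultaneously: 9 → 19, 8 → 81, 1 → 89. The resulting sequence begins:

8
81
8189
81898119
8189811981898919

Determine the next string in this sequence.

Replace each of the 16 characters of 8189811981898919 in place — 81 89 81 19 81 89 89 19 81 89 81 19 81 19 89 19 — and concatenate.

81898119818989198189811981198919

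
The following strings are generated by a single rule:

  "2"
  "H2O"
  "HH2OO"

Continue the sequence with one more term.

Each term wraps the previous one in H on the left and O on the right.
So the next term is H·HH2OO·O.

HHH2OOO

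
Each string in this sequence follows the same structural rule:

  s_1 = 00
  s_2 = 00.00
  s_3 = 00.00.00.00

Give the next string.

Every step duplicates the string with '.' between the halves.
One more doubling of 00.00.00.00 gives the answer.

00.00.00.00.00.00.00.00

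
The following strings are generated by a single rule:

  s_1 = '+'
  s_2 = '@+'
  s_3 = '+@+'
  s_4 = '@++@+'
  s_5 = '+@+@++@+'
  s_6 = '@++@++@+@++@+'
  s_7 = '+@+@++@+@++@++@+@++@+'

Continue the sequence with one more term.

@++@++@+@++@++@+@++@+@++@++@+@++@+

Each term (from the third on) is the two preceding terms concatenated in order: term 3 = +·@+ = +@+.
Continuing: @++@++@+@++@+ · +@+@++@+@++@++@+@++@+ gives term 8.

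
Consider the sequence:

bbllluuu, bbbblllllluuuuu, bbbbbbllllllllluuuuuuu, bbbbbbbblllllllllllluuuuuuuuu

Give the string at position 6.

bbbbbbbbbbbblllllllllllllllllluuuuuuuuuuuuu

Each string has the form b^{2n} l^{3n} u^{2n+1} (n = 1, 2, …).
At n = 6 the blocks have lengths 12, 18, 13.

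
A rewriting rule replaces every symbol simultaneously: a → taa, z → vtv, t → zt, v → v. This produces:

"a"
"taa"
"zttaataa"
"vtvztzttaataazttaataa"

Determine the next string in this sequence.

Applying the rule to each of the 21 symbols of vtvztzttaataazttaataa gives the pieces v zt v vtv zt vtv zt zt taa taa zt taa taa vtv zt zt taa taa zt taa taa, which concatenate to the answer.

vztvvtvztvtvztzttaataazttaataavtvztzttaataazttaataa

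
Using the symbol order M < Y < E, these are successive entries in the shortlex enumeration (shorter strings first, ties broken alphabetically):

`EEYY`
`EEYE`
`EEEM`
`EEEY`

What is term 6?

Continuing the enumeration 2 steps past EEEY: EEEY → EEEE → (answer).

MMMMM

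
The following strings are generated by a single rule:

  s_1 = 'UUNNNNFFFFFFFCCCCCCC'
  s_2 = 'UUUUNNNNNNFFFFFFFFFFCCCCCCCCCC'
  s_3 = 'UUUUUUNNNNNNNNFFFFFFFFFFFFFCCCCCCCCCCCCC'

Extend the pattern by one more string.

Reading off run lengths: U runs 2, 4, 6; N runs 4, 6, 8; F runs 7, 10, 13; C runs 7, 10, 13 — each is linear in n, where the shown terms are n = 2, 3, 4.
For the next term, n = 5, so the run lengths are 8, 10, 16, 16.

UUUUUUUUNNNNNNNNNNFFFFFFFFFFFFFFFFCCCCCCCCCCCCCCCC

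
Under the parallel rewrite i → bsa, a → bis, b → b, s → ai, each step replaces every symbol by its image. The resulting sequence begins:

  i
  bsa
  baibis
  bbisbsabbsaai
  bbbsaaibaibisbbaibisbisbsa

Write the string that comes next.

Replace each of the 26 characters of bbbsaaibaibisbbaibisbisbsa in place — b b b ai bis bis bsa b bis bsa b bsa ai b b bis bsa b bsa ai b bsa ai b ai bis — and concatenate.

bbbaibisbisbsabbisbsabbsaaibbbisbsabbsaaibbsaaibaibis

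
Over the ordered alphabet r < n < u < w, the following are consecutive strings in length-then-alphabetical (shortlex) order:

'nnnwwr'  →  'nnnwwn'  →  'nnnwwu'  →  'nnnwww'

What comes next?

nnurrr

Treat nnnwww as a base-4 numeral over the given alphabet and add one, carrying through any trailing w's.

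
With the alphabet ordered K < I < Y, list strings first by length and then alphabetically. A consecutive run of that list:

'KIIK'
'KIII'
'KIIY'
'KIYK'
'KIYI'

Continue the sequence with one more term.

The successor of KIYI increments the rightmost position that isn't already Y and resets every position after it to K.

KIYY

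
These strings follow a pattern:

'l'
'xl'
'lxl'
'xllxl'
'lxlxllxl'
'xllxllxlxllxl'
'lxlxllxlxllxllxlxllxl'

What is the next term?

xllxllxlxllxllxlxllxlxllxllxlxllxl

This is a Fibonacci-style word recurrence s(k) = s(k−2)·s(k−1): e.g. l·xl = lxl.
The next term joins xllxllxlxllxl and lxlxllxlxllxllxlxllxl.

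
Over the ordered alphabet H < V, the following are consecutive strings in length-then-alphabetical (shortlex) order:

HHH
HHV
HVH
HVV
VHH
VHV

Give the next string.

Treat VHV as a base-2 numeral over the given alphabet and add one, carrying through any trailing V's.

VVH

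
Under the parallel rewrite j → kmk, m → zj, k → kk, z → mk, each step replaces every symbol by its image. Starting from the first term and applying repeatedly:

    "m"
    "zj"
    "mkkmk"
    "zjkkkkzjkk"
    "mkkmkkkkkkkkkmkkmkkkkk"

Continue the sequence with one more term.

Replace each of the 22 characters of mkkmkkkkkkkkkmkkmkkkkk in place — zj kk kk zj kk kk kk kk kk kk kk kk kk zj kk kk zj kk kk kk kk kk — and concatenate.

zjkkkkzjkkkkkkkkkkkkkkkkkkzjkkkkzjkkkkkkkkkk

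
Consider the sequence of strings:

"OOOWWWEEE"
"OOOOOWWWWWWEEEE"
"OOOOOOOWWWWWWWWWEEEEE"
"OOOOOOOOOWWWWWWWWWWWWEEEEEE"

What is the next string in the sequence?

Each string has the form O^{2n+1} W^{3n} E^{n+2} (n = 1, 2, …).
Setting n = 5 gives 11, 15, 7 characters in each block.

OOOOOOOOOOOWWWWWWWWWWWWWWWEEEEEEE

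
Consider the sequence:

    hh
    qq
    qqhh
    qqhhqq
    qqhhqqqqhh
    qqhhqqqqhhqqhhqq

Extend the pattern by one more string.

qqhhqqqqhhqqhhqqqqhhqqqqhh

This is a Fibonacci-style word recurrence s(k) = s(k−1)·s(k−2): e.g. qq·hh = qqhh.
The next term joins qqhhqqqqhhqqhhqq and qqhhqqqqhh.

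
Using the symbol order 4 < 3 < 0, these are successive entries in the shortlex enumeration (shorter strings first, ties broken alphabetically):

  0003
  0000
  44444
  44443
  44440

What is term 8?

44430

Stepping forward 3 times from 44440: 44440 → 44434 → 44433, then the target.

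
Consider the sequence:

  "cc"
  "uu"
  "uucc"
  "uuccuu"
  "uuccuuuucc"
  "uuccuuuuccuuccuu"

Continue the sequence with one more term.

From term 3 onward, concatenate the last term with the second-to-last: uu·cc = uucc, uucc·uu = uuccuu, …
Continuing: uuccuuuuccuuccuu · uuccuuuucc gives term 7.

uuccuuuuccuuccuuuuccuuuucc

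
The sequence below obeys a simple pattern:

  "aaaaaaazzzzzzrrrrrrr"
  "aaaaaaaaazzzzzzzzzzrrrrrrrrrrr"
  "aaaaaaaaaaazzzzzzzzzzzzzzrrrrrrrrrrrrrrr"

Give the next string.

aaaaaaaaaaaaazzzzzzzzzzzzzzzzzzrrrrrrrrrrrrrrrrrrr

Term n consists of 2n+3 a's, followed by 4n-2 z's, followed by 4n-1 r's, where the shown terms are n = 2, 3, 4.
For the next term, n = 5, so the run lengths are 13, 18, 19.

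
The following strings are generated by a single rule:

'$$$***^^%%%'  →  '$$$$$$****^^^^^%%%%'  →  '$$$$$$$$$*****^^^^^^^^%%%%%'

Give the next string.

$$$$$$$$$$$$******^^^^^^^^^^^%%%%%%

Reading off run lengths: $ runs 3, 6, 9; * runs 3, 4, 5; ^ runs 2, 5, 8; % runs 3, 4, 5 — each is linear in n (n = 1, 2, …).
Setting n = 4 gives 12, 6, 11, 6 characters in each block.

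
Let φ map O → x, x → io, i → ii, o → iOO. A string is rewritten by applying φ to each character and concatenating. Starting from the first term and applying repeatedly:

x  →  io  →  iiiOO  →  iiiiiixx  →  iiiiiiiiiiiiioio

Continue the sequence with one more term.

φ(iiiiiiiiiiiiioio) expands symbol-by-symbol to ii ii ii ii ii ii ii ii ii ii ii ii ii iOO ii iOO; joining the 16 pieces gives the next term.

iiiiiiiiiiiiiiiiiiiiiiiiiiiOOiiiOO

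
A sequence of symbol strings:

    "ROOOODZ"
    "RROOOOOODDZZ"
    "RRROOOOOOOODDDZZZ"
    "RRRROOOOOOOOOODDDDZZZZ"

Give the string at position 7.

RRRRRRROOOOOOOOOOOOOOOODDDDDDDZZZZZZZ

The n-th term is n R's then 2n+2 O's then n D's then n Z's (n = 1, 2, …).
For term 7, n = 7, so the run lengths are 7, 16, 7, 7.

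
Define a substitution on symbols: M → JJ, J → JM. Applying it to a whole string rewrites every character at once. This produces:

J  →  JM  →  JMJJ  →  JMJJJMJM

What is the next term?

JMJJJMJMJMJJJMJJ

Expanding JMJJJMJM: J→JM, M→JJ, J→JM, J→JM, J→JM, M→JJ, J→JM, M→JJ. Concatenated: JM JJ JM JM JM JJ JM JJ.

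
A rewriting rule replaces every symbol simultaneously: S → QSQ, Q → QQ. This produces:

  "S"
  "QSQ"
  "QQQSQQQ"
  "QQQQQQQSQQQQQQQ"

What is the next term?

Rewriting the 15 symbols of QQQQQQQSQQQQQQQ one by one yields QQ QQ QQ QQ QQ QQ QQ QSQ QQ QQ QQ QQ QQ QQ QQ; concatenated:

QQQQQQQQQQQQQQQSQQQQQQQQQQQQQQQ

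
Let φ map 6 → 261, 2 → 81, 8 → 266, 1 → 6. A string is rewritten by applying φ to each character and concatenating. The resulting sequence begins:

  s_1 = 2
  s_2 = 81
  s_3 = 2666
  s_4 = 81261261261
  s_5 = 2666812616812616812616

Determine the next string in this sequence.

Applying the rule to each of the 22 symbols of 2666812616812616812616 gives the pieces 81 261 261 261 266 6 81 261 6 261 266 6 81 261 6 261 266 6 81 261 6 261, which concatenate to the answer.

81261261261266681261626126668126162612666812616261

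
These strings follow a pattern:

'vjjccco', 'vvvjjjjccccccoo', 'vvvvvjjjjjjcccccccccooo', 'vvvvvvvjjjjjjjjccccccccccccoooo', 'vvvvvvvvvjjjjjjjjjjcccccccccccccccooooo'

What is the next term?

vvvvvvvvvvvjjjjjjjjjjjjccccccccccccccccccoooooo

The n-th term is 2n-1 v's then 2n j's then 3n c's then n o's (n = 1, 2, …).
Setting n = 6 gives 11, 12, 18, 6 characters in each block.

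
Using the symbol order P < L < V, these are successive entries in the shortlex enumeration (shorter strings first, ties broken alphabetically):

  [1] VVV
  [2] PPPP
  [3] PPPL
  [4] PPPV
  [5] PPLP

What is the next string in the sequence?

PPLL

Find the rightmost character of PPLP below V, bump it to the next letter, and reset everything to its right to P.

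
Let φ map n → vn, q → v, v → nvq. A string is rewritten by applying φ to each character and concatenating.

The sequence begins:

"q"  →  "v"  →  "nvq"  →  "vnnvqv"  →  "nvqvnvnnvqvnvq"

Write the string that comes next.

Applying the rule to each of the 14 symbols of nvqvnvnnvqvnvq gives the pieces vn nvq v nvq vn nvq vn vn nvq v nvq vn nvq v, which concatenate to the answer.

vnnvqvnvqvnnvqvnvnnvqvnvqvnnvqv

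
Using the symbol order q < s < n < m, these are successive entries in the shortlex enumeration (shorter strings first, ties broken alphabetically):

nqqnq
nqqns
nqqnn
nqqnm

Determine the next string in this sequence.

nqqmq

Find the rightmost character of nqqnm below m, bump it to the next letter, and reset everything to its right to q.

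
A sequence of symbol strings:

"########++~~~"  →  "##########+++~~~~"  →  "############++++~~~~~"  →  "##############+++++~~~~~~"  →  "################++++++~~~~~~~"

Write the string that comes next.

##################+++++++~~~~~~~~

Term n consists of 2n+2 #'s, followed by n-1 +'s, followed by n ~'s, where the shown terms are n = 3, 4, 5, 6, 7.
At n = 8 the blocks have lengths 18, 7, 8.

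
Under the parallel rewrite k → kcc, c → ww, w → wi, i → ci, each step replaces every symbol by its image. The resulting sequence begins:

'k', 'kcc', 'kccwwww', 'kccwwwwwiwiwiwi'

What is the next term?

Replace each of the 15 characters of kccwwwwwiwiwiwi in place — kcc ww ww wi wi wi wi wi ci wi ci wi ci wi ci — and concatenate.

kccwwwwwiwiwiwiwiciwiciwiciwici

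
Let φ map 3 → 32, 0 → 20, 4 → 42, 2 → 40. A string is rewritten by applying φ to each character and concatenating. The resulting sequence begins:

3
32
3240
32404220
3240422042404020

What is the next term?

32404220424040204240422042204020

φ(3240422042404020) expands symbol-by-symbol to 32 40 42 20 42 40 40 20 42 40 42 20 42 20 40 20; joining the 16 pieces gives the next term.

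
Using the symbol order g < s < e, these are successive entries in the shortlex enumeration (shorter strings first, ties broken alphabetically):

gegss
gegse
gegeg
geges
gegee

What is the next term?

gesgg

Find the rightmost character of gegee below e, bump it to the next letter, and reset everything to its right to g.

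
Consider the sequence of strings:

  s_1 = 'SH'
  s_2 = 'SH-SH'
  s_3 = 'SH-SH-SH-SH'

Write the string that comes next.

SH-SH-SH-SH-SH-SH-SH-SH

Every step duplicates the string with '-' between the halves.
One more doubling of SH-SH-SH-SH gives the answer.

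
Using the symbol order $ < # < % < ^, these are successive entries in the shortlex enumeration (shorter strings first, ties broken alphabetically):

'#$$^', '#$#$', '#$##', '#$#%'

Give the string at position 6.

#$%$

Advancing 2 positions from #$#% through #$#% → #$#^ reaches term 6.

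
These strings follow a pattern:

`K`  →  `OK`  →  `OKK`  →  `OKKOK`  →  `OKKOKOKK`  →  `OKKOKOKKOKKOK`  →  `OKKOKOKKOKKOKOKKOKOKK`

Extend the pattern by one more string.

OKKOKOKKOKKOKOKKOKOKKOKKOKOKKOKKOK

This is a Fibonacci-style word recurrence s(k) = s(k−1)·s(k−2): e.g. OK·K = OKK.
The next term joins OKKOKOKKOKKOKOKKOKOKK and OKKOKOKKOKKOK.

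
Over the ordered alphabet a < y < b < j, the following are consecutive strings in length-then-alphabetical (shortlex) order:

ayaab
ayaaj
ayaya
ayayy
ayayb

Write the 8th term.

ayaby

Stepping forward 3 times from ayayb: ayayb → ayayj → ayaba, then the target.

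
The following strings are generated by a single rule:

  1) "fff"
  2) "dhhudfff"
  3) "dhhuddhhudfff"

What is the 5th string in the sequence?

dhhuddhhuddhhuddhhudfff

Every step adds dhhud at the front: s(k+1) = dhhud·s(k).
From dhhuddhhudfff, 2 further steps: dhhuddhhudfff → dhhuddhhuddhhudfff → (answer).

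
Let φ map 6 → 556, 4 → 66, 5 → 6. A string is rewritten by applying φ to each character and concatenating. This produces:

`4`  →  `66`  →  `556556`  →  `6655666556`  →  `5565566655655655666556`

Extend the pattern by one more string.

Rewriting the 22 symbols of 5565566655655655666556 one by one yields 6 6 556 6 6 556 556 556 6 6 556 6 6 556 6 6 556 556 556 6 6 556; concatenated:

665566655655655666556665566655655655666556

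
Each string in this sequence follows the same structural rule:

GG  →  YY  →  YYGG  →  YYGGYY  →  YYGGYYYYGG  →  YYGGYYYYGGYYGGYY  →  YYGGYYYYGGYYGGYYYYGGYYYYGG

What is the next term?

YYGGYYYYGGYYGGYYYYGGYYYYGGYYGGYYYYGGYYGGYY

This is a Fibonacci-style word recurrence s(k) = s(k−1)·s(k−2): e.g. YY·GG = YYGG.
So term 8 is YYGGYYYYGGYYGGYYYYGGYYYYGG·YYGGYYYYGGYYGGYY.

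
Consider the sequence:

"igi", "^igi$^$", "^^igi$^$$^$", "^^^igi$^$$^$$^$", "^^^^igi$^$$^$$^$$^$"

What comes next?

Each term wraps the previous one in ^ on the left and $^$ on the right.
Applying this once more to ^^^^igi$^$$^$$^$$^$:

^^^^^igi$^$$^$$^$$^$$^$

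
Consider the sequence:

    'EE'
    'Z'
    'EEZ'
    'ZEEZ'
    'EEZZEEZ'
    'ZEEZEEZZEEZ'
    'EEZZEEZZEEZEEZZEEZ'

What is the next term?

This is a Fibonacci-style word recurrence s(k) = s(k−2)·s(k−1): e.g. EE·Z = EEZ.
So term 8 is ZEEZEEZZEEZ·EEZZEEZZEEZEEZZEEZ.

ZEEZEEZZEEZEEZZEEZZEEZEEZZEEZ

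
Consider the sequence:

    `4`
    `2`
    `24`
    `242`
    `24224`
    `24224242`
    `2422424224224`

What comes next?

Each term (from the third on) is the previous term followed by the one before it: term 3 = 2·4 = 24.
So term 8 is 2422424224224·24224242.

242242422422424224242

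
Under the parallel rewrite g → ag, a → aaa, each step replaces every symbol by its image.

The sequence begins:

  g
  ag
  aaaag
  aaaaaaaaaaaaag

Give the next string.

aaaaaaaaaaaaaaaaaaaaaaaaaaaaaaaaaaaaaaaag

Applying the rule to each of the 14 symbols of aaaaaaaaaaaaag gives the pieces aaa aaa aaa aaa aaa aaa aaa aaa aaa aaa aaa aaa aaa ag, which concatenate to the answer.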